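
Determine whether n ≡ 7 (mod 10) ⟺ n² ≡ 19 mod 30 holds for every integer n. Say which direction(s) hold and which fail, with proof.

Neither direction holds.

[⇒] This fails: take n = 27. Then 27 ≡ 7 (mod 10), but 27² = 729 ≡ 9 (mod 30), not 19.

[⇐] This fails: take n = 13. Then 13² = 169 ≡ 19 (mod 30), yet 13 ≡ 3 (mod 10), not 7.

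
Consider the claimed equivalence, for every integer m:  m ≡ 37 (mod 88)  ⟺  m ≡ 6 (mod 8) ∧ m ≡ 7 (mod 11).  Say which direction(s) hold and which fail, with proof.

Neither implication holds.

(⟹) This fails: m = 37 gives 37 ≡ 37 (mod 88) but 37 ≡ 5 (mod 8), so the conjunction on the right does not hold.

(⟸) This fails: m = 62 satisfies both congruences on the right (62 ≡ 6 mod 8 and 62 ≡ 7 mod 11) yet 62 ≡ 62 (mod 88), not 37.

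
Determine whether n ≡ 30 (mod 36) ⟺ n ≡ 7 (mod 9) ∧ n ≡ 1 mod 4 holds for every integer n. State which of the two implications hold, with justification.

Neither implication holds.

(⇒) This fails: n = 30 gives 30 ≡ 30 (mod 36) but 30 ≡ 3 (mod 9), so the conjunction on the right does not hold.

(⇐) This fails: n = 25 satisfies both congruences on the right (25 ≡ 7 mod 9 and 25 ≡ 1 mod 4) yet 25 ≡ 25 (mod 36), not 30.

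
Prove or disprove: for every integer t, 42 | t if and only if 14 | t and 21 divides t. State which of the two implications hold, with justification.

Equivalent; both directions hold.

(⇒) If 42 ∣ t, write t = 42q. Since 42 = 3·14, t = 14·(3q), so 14 ∣ t; and since 42 = 2·21, t = 21·(2q), so 21 ∣ t.

(⇐) Suppose 14 ∣ t and 21 ∣ t. Any common multiple of 14 and 21 is a multiple of their lcm; here lcm(14, 21) = 14·21/gcd(14, 21) = 294/7 = 42, so 42 ∣ t.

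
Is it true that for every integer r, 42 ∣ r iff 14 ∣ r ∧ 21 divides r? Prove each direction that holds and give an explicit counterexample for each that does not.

Both directions hold; the statement is true.

Forward direction. If 42 ∣ r, write r = 42q. Since 42 = 3·14, r = 14·(3q), so 14 ∣ r; and since 42 = 2·21, r = 21·(2q), so 21 ∣ r.

Converse. Suppose 14 ∣ r and 21 ∣ r. Any common multiple of 14 and 21 is a multiple of their lcm; here lcm(14, 21) = 14·21/gcd(14, 21) = 294/7 = 42, so 42 ∣ r.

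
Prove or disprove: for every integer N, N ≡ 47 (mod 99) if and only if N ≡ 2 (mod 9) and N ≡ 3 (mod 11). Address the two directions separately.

[⇒] Suppose N ≡ 47 (mod 99); write N = 99j + 47. Since 9 ∣ 99, reducing mod 9 gives N ≡ 47 ≡ 2 (mod 9); since 11 ∣ 99, reducing mod 11 gives N ≡ 47 ≡ 3 (mod 11).

[⇐] Conversely, if N ≡ 2 (mod 9) and N ≡ 3 (mod 11), then by the Chinese remainder theorem N ≡ 47 (mod 99). This is exactly N ≡ 47 (mod 99).

Both directions hold; the statement is true.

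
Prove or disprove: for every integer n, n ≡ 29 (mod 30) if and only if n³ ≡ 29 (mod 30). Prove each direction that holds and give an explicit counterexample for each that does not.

Both directions hold; the statement is true.

[⇒] Suppose n ≡ 29 (mod 30). Write n = 30j + 29. Then (30j + 29)³ = 27000j³ + 78300j² + 75690j + 24389 = 30(900j³ + 2610j² + 2523j + 812) + 29, so n³ ≡ 29 (mod 30).

[⇐] Conversely, suppose n³ ≡ 29 (mod 30). The only residue r in {0, …, 29} with r³ ≡ 29 (mod 30) is r = 29, so n ≡ 29 (mod 30).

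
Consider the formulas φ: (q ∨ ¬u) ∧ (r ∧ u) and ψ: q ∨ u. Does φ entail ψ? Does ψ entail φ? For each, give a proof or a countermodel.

(⇒) Assume the antecedent. If r is true, the antecedent forces (r = T, u = T, q = T), and q ∨ u holds there. If r is false, the antecedent cannot hold. Either way q ∨ u holds.

(⇐) This fails. Under r = F, u = T, q = F, the left side is false but the right side is true.

The forward direction holds; the converse fails.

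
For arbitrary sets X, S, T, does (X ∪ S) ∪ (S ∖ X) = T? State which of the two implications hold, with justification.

Both inclusions fail.

(⊆) This inclusion fails. Take X = {1}, S = ∅, T = ∅; then 1 ∈ (X ∪ S) ∪ (S ∖ X) but 1 ∉ T.

(⊇) This inclusion fails. Take X = ∅, S = ∅, T = {1}; then 1 ∈ T but 1 ∉ (X ∪ S) ∪ (S ∖ X).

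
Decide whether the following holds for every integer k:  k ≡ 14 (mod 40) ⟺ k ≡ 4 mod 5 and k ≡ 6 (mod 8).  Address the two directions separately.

Forward direction. Suppose k ≡ 14 (mod 40); write k = 40j + 14. Since 5 ∣ 40, reducing mod 5 gives k ≡ 14 ≡ 4 (mod 5); since 8 ∣ 40, reducing mod 8 gives k ≡ 14 ≡ 6 (mod 8).

Converse. If k ≡ 4 (mod 5) and k ≡ 6 (mod 8), then by the Chinese remainder theorem k ≡ 14 (mod 40). This is exactly k ≡ 14 (mod 40).

The biconditional holds.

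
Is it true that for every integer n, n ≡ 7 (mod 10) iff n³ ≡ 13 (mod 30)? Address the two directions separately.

[⇒] This fails: take n = 17. Then 17 ≡ 7 (mod 10), but 17³ = 4913 ≡ 23 (mod 30), not 13.

[⇐] Conversely, the residues r modulo 30 with r³ ≡ 13 (mod 30) are exactly {7}, and each is ≡ 7 (mod 10).

Only the reverse direction holds.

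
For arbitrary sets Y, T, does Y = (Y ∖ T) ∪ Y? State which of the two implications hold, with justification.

The two sets are equal.

Forward inclusion. Let x ∈ Y. Then either x ∈ Y and x ∉ T; or x ∈ Y ∩ T. In each case x ∈ (Y ∖ T) ∪ Y, so Y ⊆ (Y ∖ T) ∪ Y.

Reverse inclusion. Let x ∈ (Y ∖ T) ∪ Y. Then either x ∈ Y and x ∉ T; or x ∈ Y ∩ T. In each case x ∈ Y, so (Y ∖ T) ∪ Y ⊆ Y.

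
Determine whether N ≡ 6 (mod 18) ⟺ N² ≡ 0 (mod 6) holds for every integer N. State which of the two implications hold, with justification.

The forward direction holds; the converse fails.

(⇒) Suppose N ≡ 6 (mod 18). Then N² ≡ 6² = 36 (mod 18), and since 6 ∣ 18, also N² ≡ 0 (mod 6).

(⇐) This fails: take N = 0. Then 0² = 0 ≡ 0 (mod 6), yet 0 ≡ 0 (mod 18), not 6.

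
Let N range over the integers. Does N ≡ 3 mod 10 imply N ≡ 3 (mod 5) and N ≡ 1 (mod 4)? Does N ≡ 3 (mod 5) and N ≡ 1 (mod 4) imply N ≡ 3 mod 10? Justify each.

Not equivalent: only (⇐) holds.

(→) This fails: N = 3 gives 3 ≡ 3 (mod 10) but 3 ≡ 3 (mod 4), so the conjunction on the right does not hold.

(←) Conversely, if N ≡ 3 (mod 5) and N ≡ 1 (mod 4), then by the Chinese remainder theorem N ≡ 13 (mod 20). Since 13 ≡ 3 (mod 10) and 10 ∣ 20, we get N ≡ 3 (mod 10).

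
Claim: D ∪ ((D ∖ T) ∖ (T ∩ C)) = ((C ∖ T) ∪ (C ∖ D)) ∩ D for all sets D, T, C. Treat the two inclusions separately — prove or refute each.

(⊆) fails; (⊇) holds.

(⊆) This inclusion fails. Take D = {1}, T = ∅, C = ∅; then 1 ∈ D ∪ ((D ∖ T) ∖ (T ∩ C)) but 1 ∉ ((C ∖ T) ∪ (C ∖ D)) ∩ D.

(⊇) Let x ∈ ((C ∖ T) ∪ (C ∖ D)) ∩ D. Then x ∈ D ∩ C and x ∉ T, from which x ∈ D ∪ ((D ∖ T) ∖ (T ∩ C)).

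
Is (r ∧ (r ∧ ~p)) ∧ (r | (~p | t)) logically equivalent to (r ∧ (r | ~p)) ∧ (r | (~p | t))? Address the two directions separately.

Only the forward direction holds.

Converse. This fails. Under r = T, p = T, t = F, the left side is false but the right side is true.

Forward direction. Assume the antecedent. If r is true, the consequent reduces to true regardless of the other variables. If r is false, the antecedent cannot hold. Either way the consequent holds.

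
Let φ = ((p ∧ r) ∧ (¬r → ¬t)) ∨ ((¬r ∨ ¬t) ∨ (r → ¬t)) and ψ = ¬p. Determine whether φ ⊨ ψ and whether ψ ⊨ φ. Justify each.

Neither implication holds.

(→) This fails. Under p = T, r = F, t = F, the left side is true but the right side is false.

(←) This fails. Under p = F, r = T, t = T, the left side is false but the right side is true.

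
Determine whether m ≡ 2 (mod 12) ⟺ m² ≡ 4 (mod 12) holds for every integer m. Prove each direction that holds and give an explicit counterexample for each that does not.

Not equivalent: only (⇒) holds.

(→) Suppose m ≡ 2 (mod 12). Write m = 12j + 2. Then (12j + 2)² = 144j² + 48j + 4 = 12(12j² + 4j) + 4, so m² ≡ 4 (mod 12).

(←) This fails: take m = 4. Then 4² = 16 ≡ 4 (mod 12), yet 4 ≡ 4 (mod 12), not 2.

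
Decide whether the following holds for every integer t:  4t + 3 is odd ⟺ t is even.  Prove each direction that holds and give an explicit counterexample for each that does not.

Only the converse holds.

(⇐) Suppose t is even. Since 4 is even, 4t is even for every t, so 4t + 3 has the same parity as 3, which is odd. Hence 4t + 3 is odd.

(⇒) This fails: take t = 1. Then 4t + 3 = 7, which is odd, yet t = 1 is odd, not even.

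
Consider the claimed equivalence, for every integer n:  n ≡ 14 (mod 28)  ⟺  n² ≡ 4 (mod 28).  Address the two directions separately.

(⇒) fails and (⇐) fails.

(⟹) This fails: take n = 14. Then 14 ≡ 14 (mod 28), but 14² = 196 ≡ 0 (mod 28), not 4.

(⟸) This fails: take n = 2. Then 2² = 4 ≡ 4 (mod 28), yet 2 ≡ 2 (mod 28), not 14.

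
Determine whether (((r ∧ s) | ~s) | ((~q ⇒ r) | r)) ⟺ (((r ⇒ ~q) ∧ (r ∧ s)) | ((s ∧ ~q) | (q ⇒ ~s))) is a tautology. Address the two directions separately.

(→) This fails. Under q = T, s = T, r = F, the left side is true but the right side is false.

(←) This fails. Under q = F, s = T, r = F, the left side is false but the right side is true.

(⇒) fails and (⇐) fails.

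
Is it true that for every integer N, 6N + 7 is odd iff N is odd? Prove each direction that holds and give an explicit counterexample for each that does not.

Forward direction. This fails: take N = 4. Then 6N + 7 = 31, which is odd, yet N = 4 is even, not odd.

Converse. Suppose N is odd. Since 6 is even, 6N is even for every N, so 6N + 7 has the same parity as 7, which is odd. Hence 6N + 7 is odd.

Not equivalent: only (⇐) holds.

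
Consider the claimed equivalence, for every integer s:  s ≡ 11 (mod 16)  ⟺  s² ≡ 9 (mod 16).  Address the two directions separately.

Only the forward direction holds.

(⇐) This fails: take s = 3. Then 3² = 9 ≡ 9 (mod 16), yet 3 ≡ 3 (mod 16), not 11.

(⇒) Suppose s ≡ 11 (mod 16). Write s = 16j + 11. Then (16j + 11)² = 256j² + 352j + 121 = 16(16j² + 22j + 7) + 9, so s² ≡ 9 (mod 16).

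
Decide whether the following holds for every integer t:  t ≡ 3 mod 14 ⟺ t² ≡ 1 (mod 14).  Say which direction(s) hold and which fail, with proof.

(→) This fails: take t = 3. Then 3 ≡ 3 (mod 14), but 3² = 9 ≡ 9 (mod 14), not 1.

(←) This fails: take t = 1. Then 1² = 1 ≡ 1 (mod 14), yet 1 ≡ 1 (mod 14), not 3.

Neither direction holds.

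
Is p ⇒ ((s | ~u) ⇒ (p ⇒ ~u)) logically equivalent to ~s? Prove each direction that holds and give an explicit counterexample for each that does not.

Converse. Assume the antecedent. If u is true, the antecedent forces (u = T, p = F, s = F) or (u = T, p = T, s = F), and p ⇒ ((s | ~u) ⇒ (p ⇒ ~u)) holds there. If u is false, p ⇒ ((s | ~u) ⇒ (p ⇒ ~u)) reduces to true regardless of the other variables. Either way p ⇒ ((s | ~u) ⇒ (p ⇒ ~u)) holds.

Forward direction. This fails. Under u = F, p = F, s = T, the left side is true but the right side is false.

Only the converse holds.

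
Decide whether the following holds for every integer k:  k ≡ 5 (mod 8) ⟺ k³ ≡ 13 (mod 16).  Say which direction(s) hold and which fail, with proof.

Only the reverse direction holds.

(→) This fails: take k = 13. Then 13 ≡ 5 (mod 8), but 13³ = 2197 ≡ 5 (mod 16), not 13.

(←) Conversely, the residues r modulo 16 with r³ ≡ 13 (mod 16) are exactly {5}, and each is ≡ 5 (mod 8).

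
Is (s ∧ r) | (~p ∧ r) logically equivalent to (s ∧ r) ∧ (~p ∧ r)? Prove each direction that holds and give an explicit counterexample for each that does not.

Forward direction. This fails. Under s = F, p = F, r = T, the left side is true but the right side is false.

Converse. Assume the antecedent. If s is true, the antecedent forces (s = T, p = F, r = T), and (s ∧ r) | (~p ∧ r) holds there. If s is false, the antecedent cannot hold. Either way (s ∧ r) | (~p ∧ r) holds.

Not equivalent: only (⇐) holds.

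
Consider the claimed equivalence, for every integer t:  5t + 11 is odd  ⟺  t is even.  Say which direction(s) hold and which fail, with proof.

[⇒] Suppose 5t + 11 is odd. Since 5 is odd, 5t and t have the same parity, so 5t + 11 ≡ t + 11 (mod 2). As 11 is odd, 5t + 11 is odd exactly when t is even. Thus t is even.

[⇐] Conversely, suppose t is even; write t = 2j. Then 5t + 11 = 5·(2j) + 11 = 2·5j + 11, which is odd.

Both directions hold; the statement is true.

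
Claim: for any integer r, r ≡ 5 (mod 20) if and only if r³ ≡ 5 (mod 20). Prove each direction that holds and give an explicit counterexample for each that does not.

Forward direction. Suppose r ≡ 5 (mod 20). Write r = 20j + 5. Then (20j + 5)³ = 8000j³ + 6000j² + 1500j + 125 = 20(400j³ + 300j² + 75j + 6) + 5, so r³ ≡ 5 (mod 20).

Converse. Suppose r³ ≡ 5 (mod 20). The only residue r in {0, …, 19} with r³ ≡ 5 (mod 20) is r = 5, so r ≡ 5 (mod 20).

Equivalent; both directions hold.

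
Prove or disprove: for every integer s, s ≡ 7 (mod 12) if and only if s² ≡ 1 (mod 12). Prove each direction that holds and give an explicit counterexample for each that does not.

(⟹) Suppose s ≡ 7 (mod 12). Write s = 12j + 7. Then (12j + 7)² = 144j² + 168j + 49 = 12(12j² + 14j + 4) + 1, so s² ≡ 1 (mod 12).

(⟸) This fails: take s = 1. Then 1² = 1 ≡ 1 (mod 12), yet 1 ≡ 1 (mod 12), not 7.

(⇒) holds; (⇐) fails.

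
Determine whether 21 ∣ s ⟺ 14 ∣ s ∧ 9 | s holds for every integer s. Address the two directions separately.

Only the reverse direction holds.

[⇒] This fails: take s = 21. Certainly 21 ∣ 21, but 14 ∤ 21.

[⇐] Suppose 14 ∣ s and 9 ∣ s. Any common multiple of 14 and 9 is a multiple of their lcm; here gcd(14, 9) = 1, so lcm(14, 9) = 14·9 = 126, so 126 ∣ s. Since 21 ∣ 126, it follows that 21 ∣ s.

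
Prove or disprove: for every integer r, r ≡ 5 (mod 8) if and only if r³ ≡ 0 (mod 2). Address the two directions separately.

(⇒) This fails: take r = 5. Then 5 ≡ 5 (mod 8), but 5³ = 125 ≡ 1 (mod 2), not 0.

(⇐) This fails: take r = 0. Then 0³ = 0 ≡ 0 (mod 2), yet 0 ≡ 0 (mod 8), not 5.

Neither direction holds.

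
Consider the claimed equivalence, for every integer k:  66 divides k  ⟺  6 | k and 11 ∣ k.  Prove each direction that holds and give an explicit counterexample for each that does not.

Equivalent; both directions hold.

Forward direction. If 66 ∣ k, write k = 66q. Since 66 = 11·6, k = 6·(11q), so 6 ∣ k; and since 66 = 6·11, k = 11·(6q), so 11 ∣ k.

Converse. Suppose 6 ∣ k and 11 ∣ k. Any common multiple of 6 and 11 is a multiple of their lcm; here gcd(6, 11) = 1, so lcm(6, 11) = 6·11 = 66, so 66 ∣ k.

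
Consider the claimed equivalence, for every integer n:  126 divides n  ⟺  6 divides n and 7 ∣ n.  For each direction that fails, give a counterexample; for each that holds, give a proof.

The forward direction holds; the converse fails.

[⇒] If 126 ∣ n, write n = 126q. Since 126 = 21·6, n = 6·(21q), so 6 ∣ n; and since 126 = 18·7, n = 7·(18q), so 7 ∣ n.

[⇐] This fails: take n = 42. Both 6 ∣ 42 and 7 ∣ 42, yet 42 is not a multiple of 126 (since 42 = 0·126 + 42), so 126 ∤ 42.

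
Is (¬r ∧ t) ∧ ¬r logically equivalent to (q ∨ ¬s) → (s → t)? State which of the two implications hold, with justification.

(⇒) Assume the antecedent. If q is true, the antecedent forces (q = T, t = T, r = F, s = F) or (q = T, t = T, r = F, s = T), and (q ∨ ¬s) → (s → t) holds there. If q is false, (q ∨ ¬s) → (s → t) reduces to true regardless of the other variables. Either way (q ∨ ¬s) → (s → t) holds.

(⇐) This fails. Under q = F, t = F, r = F, s = F, the left side is false but the right side is true.

The forward direction holds; the converse fails.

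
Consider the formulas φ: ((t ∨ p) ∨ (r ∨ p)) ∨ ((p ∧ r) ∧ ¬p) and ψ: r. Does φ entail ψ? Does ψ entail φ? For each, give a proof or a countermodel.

[⇒] This fails. Under r = F, p = T, t = F, the left side is true but the right side is false.

[⇐] Assume the antecedent. If r is true, the consequent reduces to true regardless of the other variables. If r is false, the antecedent cannot hold. Either way the consequent holds.

(⇒) fails; (⇐) holds.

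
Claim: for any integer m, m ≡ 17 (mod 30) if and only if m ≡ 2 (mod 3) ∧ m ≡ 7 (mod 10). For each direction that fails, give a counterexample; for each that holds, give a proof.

(→) Suppose m ≡ 17 (mod 30); write m = 30j + 17. Since 3 ∣ 30, reducing mod 3 gives m ≡ 17 ≡ 2 (mod 3); since 10 ∣ 30, reducing mod 10 gives m ≡ 17 ≡ 7 (mod 10).

(←) Conversely, if m ≡ 2 (mod 3) and m ≡ 7 (mod 10), then by the Chinese remainder theorem m ≡ 17 (mod 30). This is exactly m ≡ 17 (mod 30).

The biconditional holds.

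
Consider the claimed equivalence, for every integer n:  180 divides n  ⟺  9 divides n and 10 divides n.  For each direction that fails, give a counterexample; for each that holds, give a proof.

Converse. This fails: take n = 90. Both 9 ∣ 90 and 10 ∣ 90, yet 90 is not a multiple of 180 (since 90 = 0·180 + 90), so 180 ∤ 90.

Forward direction. If 180 ∣ n, write n = 180q. Since 180 = 20·9, n = 9·(20q), so 9 ∣ n; and since 180 = 18·10, n = 10·(18q), so 10 ∣ n.

The forward direction holds; the converse fails.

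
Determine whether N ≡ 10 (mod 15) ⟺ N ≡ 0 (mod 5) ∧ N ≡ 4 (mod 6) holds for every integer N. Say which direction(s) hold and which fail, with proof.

Forward direction. This fails: N = 25 gives 25 ≡ 10 (mod 15) but 25 ≡ 1 (mod 6), so the conjunction on the right does not hold.

Converse. If N ≡ 0 (mod 5) and N ≡ 4 (mod 6), then by the Chinese remainder theorem N ≡ 10 (mod 30). Since 10 ≡ 10 (mod 15) and 15 ∣ 30, we get N ≡ 10 (mod 15).

Only the converse holds.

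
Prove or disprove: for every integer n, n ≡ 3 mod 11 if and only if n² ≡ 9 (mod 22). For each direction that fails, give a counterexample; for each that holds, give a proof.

[⇒] This fails: take n = 14. Then 14 ≡ 3 (mod 11), but 14² = 196 ≡ 20 (mod 22), not 9.

[⇐] This fails: take n = 19. Then 19² = 361 ≡ 9 (mod 22), yet 19 ≡ 8 (mod 11), not 3.

(⇒) fails and (⇐) fails.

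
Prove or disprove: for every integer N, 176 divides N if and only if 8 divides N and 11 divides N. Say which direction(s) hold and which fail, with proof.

Only the forward direction holds.

[⇒] If 176 ∣ N, write N = 176q. Since 176 = 22·8, N = 8·(22q), so 8 ∣ N; and since 176 = 16·11, N = 11·(16q), so 11 ∣ N.

[⇐] This fails: take N = 88. Both 8 ∣ 88 and 11 ∣ 88, yet 88 is not a multiple of 176 (since 88 = 0·176 + 88), so 176 ∤ 88.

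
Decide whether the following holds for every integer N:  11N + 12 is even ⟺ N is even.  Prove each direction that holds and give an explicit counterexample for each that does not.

(⇒) Suppose 11N + 12 is even. Since 11 is odd, 11N and N have the same parity, so 11N + 12 ≡ N + 12 (mod 2). As 12 is even, 11N + 12 is even exactly when N is even. Thus N is even.

(⇐) Conversely, suppose N is even; write N = 2j. Then 11N + 12 = 11·(2j) + 12 = 2·11j + 12, which is even.

Equivalent; both directions hold.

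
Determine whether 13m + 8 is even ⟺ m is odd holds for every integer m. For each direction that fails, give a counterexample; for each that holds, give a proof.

Both directions fail.

[⇒] This fails: m = 0 gives 13m + 8 = 8, which is even, but 0 is even, not odd.

[⇐] This also fails: m = 3 is odd, but 13m + 8 = 47 is odd, not even.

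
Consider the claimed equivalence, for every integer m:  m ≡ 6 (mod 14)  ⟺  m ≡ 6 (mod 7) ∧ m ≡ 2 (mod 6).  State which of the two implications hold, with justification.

Only the reverse direction holds.

(⇒) This fails: m = 34 gives 34 ≡ 6 (mod 14) but 34 ≡ 4 (mod 6), so the conjunction on the right does not hold.

(⇐) Conversely, if m ≡ 6 (mod 7) and m ≡ 2 (mod 6), then by the Chinese remainder theorem m ≡ 20 (mod 42). Since 20 ≡ 6 (mod 14) and 14 ∣ 42, we get m ≡ 6 (mod 14).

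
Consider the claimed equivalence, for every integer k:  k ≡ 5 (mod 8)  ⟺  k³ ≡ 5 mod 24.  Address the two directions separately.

Not equivalent: only (⇐) holds.

(⇒) This fails: take k = 13. Then 13 ≡ 5 (mod 8), but 13³ = 2197 ≡ 13 (mod 24), not 5.

(⇐) Conversely, the residues r modulo 24 with r³ ≡ 5 (mod 24) are exactly {5}, and each is ≡ 5 (mod 8).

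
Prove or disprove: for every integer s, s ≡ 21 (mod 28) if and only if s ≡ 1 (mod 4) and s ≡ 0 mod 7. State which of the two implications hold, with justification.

Both directions hold; the statement is true.

Forward direction. Suppose s ≡ 21 (mod 28); write s = 28j + 21. Since 4 ∣ 28, reducing mod 4 gives s ≡ 21 ≡ 1 (mod 4); since 7 ∣ 28, reducing mod 7 gives s ≡ 21 ≡ 0 (mod 7).

Converse. If s ≡ 1 (mod 4) and s ≡ 0 (mod 7), then by the Chinese remainder theorem s ≡ 21 (mod 28). This is exactly s ≡ 21 (mod 28).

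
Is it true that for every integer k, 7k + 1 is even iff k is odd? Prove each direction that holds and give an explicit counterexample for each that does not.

Both directions hold.

(→) Suppose 7k + 1 is even. Since 7 is odd, 7k and k have the same parity, so 7k + 1 ≡ k + 1 (mod 2). As 1 is odd, 7k + 1 is even exactly when k is odd. Thus k is odd.

(←) Conversely, suppose k is odd; write k = 2j + 1. Then 7k + 1 = 7·(2j + 1) + 1 = 2·7j + 8, which is even.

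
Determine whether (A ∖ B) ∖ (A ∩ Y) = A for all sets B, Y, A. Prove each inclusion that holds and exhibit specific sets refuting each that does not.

(⊆) holds; (⊇) fails.

(⊆) Let x ∈ (A ∖ B) ∖ (A ∩ Y). Then x ∈ A and x ∉ B, Y, from which x ∈ A.

(⊇) This inclusion fails. Take B = {1}, Y = ∅, A = {1}; then 1 ∈ A but 1 ∉ (A ∖ B) ∖ (A ∩ Y).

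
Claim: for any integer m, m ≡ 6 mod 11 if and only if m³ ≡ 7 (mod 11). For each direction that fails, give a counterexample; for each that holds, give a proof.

[⇒] Suppose m ≡ 6 mod 11. Write m = 11j + 6. Then (11j + 6)³ = 1331j³ + 2178j² + 1188j + 216 = 11(121j³ + 198j² + 108j + 19) + 7, so m³ ≡ 7 (mod 11).

[⇐] For the converse, argue contrapositively. If m ≢ 6 (mod 11), then m is congruent to one of 0, 1, 2, 3, 4, 5, 7, 8, 9, 10 modulo 11, and these give m³ ≡ 0, 1, 8, 5, 9, 4, 2, 6, 3, 10 respectively — never 7.

Both directions hold; the statement is true.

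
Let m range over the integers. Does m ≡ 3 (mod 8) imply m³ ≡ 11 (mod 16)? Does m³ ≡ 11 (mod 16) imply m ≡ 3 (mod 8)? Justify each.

(⟸) The residues r modulo 16 with r³ ≡ 11 (mod 16) are exactly {3}, and each is ≡ 3 (mod 8).

(⟹) This fails: take m = 11. Then 11 ≡ 3 (mod 8), but 11³ = 1331 ≡ 3 (mod 16), not 11.

(⇒) fails; (⇐) holds.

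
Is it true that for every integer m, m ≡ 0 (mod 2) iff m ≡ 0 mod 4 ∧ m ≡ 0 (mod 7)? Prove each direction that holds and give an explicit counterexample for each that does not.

The forward direction fails; the converse holds.

(⇐) If m ≡ 0 (mod 4) and m ≡ 0 (mod 7), then by the Chinese remainder theorem m ≡ 0 (mod 28). Since 0 ≡ 0 (mod 2) and 2 ∣ 28, we get m ≡ 0 (mod 2).

(⇒) This fails: m = 2 gives 2 ≡ 0 (mod 2) but 2 ≡ 2 (mod 4), so the conjunction on the right does not hold.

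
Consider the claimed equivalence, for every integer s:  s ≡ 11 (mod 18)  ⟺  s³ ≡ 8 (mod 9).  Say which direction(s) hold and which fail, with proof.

(⇒) holds; (⇐) fails.

(→) Suppose s ≡ 11 (mod 18). Then s³ ≡ 11³ = 1331 (mod 18), and since 9 ∣ 18, also s³ ≡ 8 (mod 9).

(←) This fails: take s = 2. Then 2³ = 8 ≡ 8 (mod 9), yet 2 ≡ 2 (mod 18), not 11.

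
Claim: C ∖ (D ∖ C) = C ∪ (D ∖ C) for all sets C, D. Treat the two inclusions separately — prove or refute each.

(⟹) Let x ∈ C ∖ (D ∖ C). Then either x ∈ C and x ∉ D; or x ∈ C ∩ D. In each case x ∈ C ∪ (D ∖ C), so C ∖ (D ∖ C) ⊆ C ∪ (D ∖ C).

(⟸) This inclusion fails. Take C = ∅, D = {1}; then 1 ∈ C ∪ (D ∖ C) but 1 ∉ C ∖ (D ∖ C).

Only the forward inclusion holds.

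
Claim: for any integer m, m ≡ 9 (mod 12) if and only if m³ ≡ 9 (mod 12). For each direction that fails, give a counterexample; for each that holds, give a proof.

(⇐) Suppose m³ ≡ 9 (mod 12). The only residue r in {0, …, 11} with r³ ≡ 9 (mod 12) is r = 9, so m ≡ 9 (mod 12).

(⇒) Suppose m ≡ 9 (mod 12). Write m = 12j + 9. Then (12j + 9)³ = 1728j³ + 3888j² + 2916j + 729 = 12(144j³ + 324j² + 243j + 60) + 9, so m³ ≡ 9 (mod 12).

Both directions hold.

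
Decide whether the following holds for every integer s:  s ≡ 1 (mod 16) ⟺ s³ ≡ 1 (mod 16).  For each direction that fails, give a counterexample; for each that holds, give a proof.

(⟸) Suppose s³ ≡ 1 (mod 16). The only residue r in {0, …, 15} with r³ ≡ 1 (mod 16) is r = 1, so s ≡ 1 (mod 16).

(⟹) Suppose s ≡ 1 (mod 16). Write s = 16j + 1. Then (16j + 1)³ = 4096j³ + 768j² + 48j + 1 = 16(256j³ + 48j² + 3j) + 1, so s³ ≡ 1 (mod 16).

Both implications hold.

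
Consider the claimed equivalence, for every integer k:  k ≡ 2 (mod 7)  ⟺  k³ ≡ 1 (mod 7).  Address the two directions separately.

Converse. This fails: take k = 1. Then 1³ = 1 ≡ 1 (mod 7), yet 1 ≡ 1 (mod 7), not 2.

Forward direction. Suppose k ≡ 2 (mod 7). Write k = 7j + 2. Then (7j + 2)³ = 343j³ + 294j² + 84j + 8 = 7(49j³ + 42j² + 12j + 1) + 1, so k³ ≡ 1 (mod 7).

(⇒) holds; (⇐) fails.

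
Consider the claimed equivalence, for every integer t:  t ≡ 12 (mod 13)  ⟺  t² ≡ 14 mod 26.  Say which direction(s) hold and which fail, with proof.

Both directions fail.

(⇒) This fails: take t = 25. Then 25 ≡ 12 (mod 13), but 25² = 625 ≡ 1 (mod 26), not 14.

(⇐) This fails: take t = 14. Then 14² = 196 ≡ 14 (mod 26), yet 14 ≡ 1 (mod 13), not 12.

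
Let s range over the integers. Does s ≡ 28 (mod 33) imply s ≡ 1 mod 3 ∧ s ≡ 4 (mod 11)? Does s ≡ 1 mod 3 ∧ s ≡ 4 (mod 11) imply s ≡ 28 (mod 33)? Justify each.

(⇒) fails and (⇐) fails.

(→) This fails: s = 28 gives 28 ≡ 28 (mod 33) but 28 ≡ 6 (mod 11), so the conjunction on the right does not hold.

(←) This fails: s = 4 satisfies both congruences on the right (4 ≡ 1 mod 3 and 4 ≡ 4 mod 11) yet 4 ≡ 4 (mod 33), not 28.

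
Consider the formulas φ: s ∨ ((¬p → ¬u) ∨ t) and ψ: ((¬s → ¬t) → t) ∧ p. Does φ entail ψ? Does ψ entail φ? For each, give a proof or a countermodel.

(⟹) This fails. Under s = F, u = F, t = F, p = F, the left side is true but the right side is false.

(⟸) Assume the antecedent. If s is true, s ∨ ((¬p → ¬u) ∨ t) reduces to true regardless of the other variables. If s is false, the antecedent forces (s = F, u = F, t = T, p = T) or (s = F, u = T, t = T, p = T), and s ∨ ((¬p → ¬u) ∨ t) holds there. Either way s ∨ ((¬p → ¬u) ∨ t) holds.

The forward direction fails; the converse holds.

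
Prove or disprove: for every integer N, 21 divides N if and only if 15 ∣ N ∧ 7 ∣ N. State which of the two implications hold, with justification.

(⇒) This fails: take N = 21. Certainly 21 ∣ 21, but 15 ∤ 21.

(⇐) Suppose 15 ∣ N and 7 ∣ N. Any common multiple of 15 and 7 is a multiple of their lcm; here gcd(15, 7) = 1, so lcm(15, 7) = 15·7 = 105, so 105 ∣ N. Since 21 ∣ 105, it follows that 21 ∣ N.

Only the converse holds.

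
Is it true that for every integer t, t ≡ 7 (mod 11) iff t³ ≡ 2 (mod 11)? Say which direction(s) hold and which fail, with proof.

(⟹) Suppose t ≡ 7 (mod 11). Write t = 11j + 7. Then (11j + 7)³ = 1331j³ + 2541j² + 1617j + 343 = 11(121j³ + 231j² + 147j + 31) + 2, so t³ ≡ 2 (mod 11).

(⟸) Conversely, suppose t³ ≡ 2 (mod 11). The only residue r in {0, …, 10} with r³ ≡ 2 (mod 11) is r = 7, so t ≡ 7 (mod 11).

Both directions hold; the statement is true.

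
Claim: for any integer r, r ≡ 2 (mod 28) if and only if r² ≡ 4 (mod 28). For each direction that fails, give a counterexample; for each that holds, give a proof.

Only the forward direction holds.

[⇐] This fails: take r = 12. Then 12² = 144 ≡ 4 (mod 28), yet 12 ≡ 12 (mod 28), not 2.

[⇒] Suppose r ≡ 2 (mod 28). Write r = 28j + 2. Then (28j + 2)² = 784j² + 112j + 4 = 28(28j² + 4j) + 4, so r² ≡ 4 (mod 28).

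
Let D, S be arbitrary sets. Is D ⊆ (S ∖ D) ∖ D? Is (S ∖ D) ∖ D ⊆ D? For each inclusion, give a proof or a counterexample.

(⊆) fails and (⊇) fails.

(⟹) This inclusion fails. Take D = {1}, S = ∅; then 1 ∈ D but 1 ∉ (S ∖ D) ∖ D.

(⟸) This inclusion fails. Take D = ∅, S = {1}; then 1 ∈ (S ∖ D) ∖ D but 1 ∉ D.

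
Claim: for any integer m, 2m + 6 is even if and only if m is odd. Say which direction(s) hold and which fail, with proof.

Forward direction. This fails: take m = 4. Then 2m + 6 = 14, which is even, yet m = 4 is even, not odd.

Converse. Suppose m is odd. Since 2 is even, 2m is even for every m, so 2m + 6 has the same parity as 6, which is even. Hence 2m + 6 is even.

(⇒) fails; (⇐) holds.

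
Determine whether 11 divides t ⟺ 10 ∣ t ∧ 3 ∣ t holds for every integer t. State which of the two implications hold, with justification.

Both directions fail.

(⟹) This fails: take t = 11. Certainly 11 ∣ 11, but 10 ∤ 11.

(⟸) This fails: take t = 30. Both 10 ∣ 30 and 3 ∣ 30, yet 30 is not a multiple of 11 (since 30 = 2·11 + 8), so 11 ∤ 30.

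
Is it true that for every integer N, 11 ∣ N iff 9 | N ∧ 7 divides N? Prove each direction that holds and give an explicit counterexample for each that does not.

(⇒) fails and (⇐) fails.

(→) This fails: take N = 11. Certainly 11 ∣ 11, but 9 ∤ 11.

(←) This fails: take N = 63. Both 9 ∣ 63 and 7 ∣ 63, yet 63 is not a multiple of 11 (since 63 = 5·11 + 8), so 11 ∤ 63.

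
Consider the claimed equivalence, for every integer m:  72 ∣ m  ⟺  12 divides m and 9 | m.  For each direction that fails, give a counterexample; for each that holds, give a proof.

Only the forward implication holds.

(⟹) If 72 ∣ m, write m = 72q. Since 72 = 6·12, m = 12·(6q), so 12 ∣ m; and since 72 = 8·9, m = 9·(8q), so 9 ∣ m.

(⟸) This fails: take m = 36. Both 12 ∣ 36 and 9 ∣ 36, yet 36 is not a multiple of 72 (since 36 = 0·72 + 36), so 72 ∤ 36.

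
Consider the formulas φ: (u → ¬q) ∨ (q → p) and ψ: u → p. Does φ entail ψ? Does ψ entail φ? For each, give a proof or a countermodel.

The forward direction fails; the converse holds.

(⇒) This fails. Under u = T, q = F, p = F, the left side is true but the right side is false.

(⇐) Assume the antecedent. If u is true, the antecedent forces (u = T, q = F, p = T) or (u = T, q = T, p = T), and (u → ¬q) ∨ (q → p) holds there. If u is false, (u → ¬q) ∨ (q → p) reduces to true regardless of the other variables. Either way (u → ¬q) ∨ (q → p) holds.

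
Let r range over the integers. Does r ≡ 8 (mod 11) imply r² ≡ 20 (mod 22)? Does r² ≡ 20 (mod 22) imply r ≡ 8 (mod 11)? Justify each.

Forward direction. This fails: take r = 19. Then 19 ≡ 8 (mod 11), but 19² = 361 ≡ 9 (mod 22), not 20.

Converse. This fails: take r = 14. Then 14² = 196 ≡ 20 (mod 22), yet 14 ≡ 3 (mod 11), not 8.

Neither direction holds.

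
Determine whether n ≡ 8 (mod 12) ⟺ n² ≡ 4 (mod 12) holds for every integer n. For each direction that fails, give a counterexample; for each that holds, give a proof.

(→) Suppose n ≡ 8 (mod 12). Write n = 12j + 8. Then (12j + 8)² = 144j² + 192j + 64 = 12(12j² + 16j + 5) + 4, so n² ≡ 4 (mod 12).

(←) This fails: take n = 2. Then 2² = 4 ≡ 4 (mod 12), yet 2 ≡ 2 (mod 12), not 8.

Not equivalent: only (⇒) holds.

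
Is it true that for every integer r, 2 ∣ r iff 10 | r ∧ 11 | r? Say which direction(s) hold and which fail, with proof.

(→) This fails: take r = 2. Certainly 2 ∣ 2, but 10 ∤ 2.

(←) Suppose 10 ∣ r and 11 ∣ r. Any common multiple of 10 and 11 is a multiple of their lcm; here gcd(10, 11) = 1, so lcm(10, 11) = 10·11 = 110, so 110 ∣ r. Since 2 ∣ 110, it follows that 2 ∣ r.

Only the converse holds.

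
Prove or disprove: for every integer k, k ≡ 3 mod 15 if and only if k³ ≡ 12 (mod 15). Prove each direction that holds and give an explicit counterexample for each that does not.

Both directions hold.

Forward direction. Suppose k ≡ 3 mod 15. Write k = 15j + 3. Then (15j + 3)³ = 3375j³ + 2025j² + 405j + 27 = 15(225j³ + 135j² + 27j + 1) + 12, so k³ ≡ 12 (mod 15).

Converse. Suppose k³ ≡ 12 (mod 15). The only residue r in {0, …, 14} with r³ ≡ 12 (mod 15) is r = 3, so k ≡ 3 (mod 15).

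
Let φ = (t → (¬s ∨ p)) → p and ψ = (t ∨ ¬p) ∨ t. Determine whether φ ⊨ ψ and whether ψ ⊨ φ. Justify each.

Neither implication holds.

(⟹) This fails. Under t = F, s = F, p = T, the left side is true but the right side is false.

(⟸) This fails. Under t = F, s = F, p = F, the left side is false but the right side is true.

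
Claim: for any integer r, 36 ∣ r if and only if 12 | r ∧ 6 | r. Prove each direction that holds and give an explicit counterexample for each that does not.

(⟸) This fails: take r = 12. Both 12 ∣ 12 and 6 ∣ 12, yet 12 is not a multiple of 36 (since 12 = 0·36 + 12), so 36 ∤ 12.

(⟹) If 36 ∣ r, write r = 36q. Since 36 = 3·12, r = 12·(3q), so 12 ∣ r; and since 36 = 6·6, r = 6·(6q), so 6 ∣ r.

Not equivalent: only (⇒) holds.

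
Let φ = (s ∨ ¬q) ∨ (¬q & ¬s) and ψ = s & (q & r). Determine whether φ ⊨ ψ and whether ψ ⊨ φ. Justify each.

(⇒) fails; (⇐) holds.

(⟹) This fails. Under r = F, q = F, s = F, the left side is true but the right side is false.

(⟸) Assume the antecedent. If r is true, the antecedent forces (r = T, q = T, s = T), and (s ∨ ¬q) ∨ (¬q & ¬s) holds there. If r is false, the antecedent cannot hold. Either way (s ∨ ¬q) ∨ (¬q & ¬s) holds.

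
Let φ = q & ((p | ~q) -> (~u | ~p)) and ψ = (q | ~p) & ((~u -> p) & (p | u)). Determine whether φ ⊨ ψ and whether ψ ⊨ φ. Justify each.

[⇒] This fails. Under q = T, p = F, u = F, the left side is true but the right side is false.

[⇐] This fails. Under q = F, p = F, u = T, the left side is false but the right side is true.

Neither implication holds.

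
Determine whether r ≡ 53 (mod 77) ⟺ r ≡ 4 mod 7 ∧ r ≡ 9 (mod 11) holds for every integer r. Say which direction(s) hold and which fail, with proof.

(→) Suppose r ≡ 53 (mod 77); write r = 77j + 53. Since 7 ∣ 77, reducing mod 7 gives r ≡ 53 ≡ 4 (mod 7); since 11 ∣ 77, reducing mod 11 gives r ≡ 53 ≡ 9 (mod 11).

(←) Conversely, if r ≡ 4 (mod 7) and r ≡ 9 (mod 11), then by the Chinese remainder theorem r ≡ 53 (mod 77). This is exactly r ≡ 53 (mod 77).

Equivalent; both directions hold.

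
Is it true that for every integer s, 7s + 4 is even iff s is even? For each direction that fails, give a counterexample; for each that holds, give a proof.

Both implications hold.

(⇒) Suppose 7s + 4 is even. Since 7 is odd, 7s and s have the same parity, so 7s + 4 ≡ s + 4 (mod 2). As 4 is even, 7s + 4 is even exactly when s is even. Thus s is even.

(⇐) Conversely, suppose s is even; write s = 2j. Then 7s + 4 = 7·(2j) + 4 = 2·7j + 4, which is even.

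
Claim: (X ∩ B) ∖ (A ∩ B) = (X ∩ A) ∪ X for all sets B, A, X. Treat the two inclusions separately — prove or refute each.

(⊆) Let x ∈ (X ∩ B) ∖ (A ∩ B). Then x ∈ B ∩ X and x ∉ A, from which x ∈ (X ∩ A) ∪ X.

(⊇) This inclusion fails. Take B = ∅, A = ∅, X = {1}; then 1 ∈ (X ∩ A) ∪ X but 1 ∉ (X ∩ B) ∖ (A ∩ B).

The sets are not equal: only the forward inclusion holds.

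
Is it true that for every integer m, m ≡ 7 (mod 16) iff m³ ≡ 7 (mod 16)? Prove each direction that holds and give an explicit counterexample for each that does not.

(←) Suppose m³ ≡ 7 (mod 16). The only residue r in {0, …, 15} with r³ ≡ 7 (mod 16) is r = 7, so m ≡ 7 (mod 16).

(→) Suppose m ≡ 7 (mod 16). Write m = 16j + 7. Then (16j + 7)³ = 4096j³ + 5376j² + 2352j + 343 = 16(256j³ + 336j² + 147j + 21) + 7, so m³ ≡ 7 (mod 16).

Both directions hold.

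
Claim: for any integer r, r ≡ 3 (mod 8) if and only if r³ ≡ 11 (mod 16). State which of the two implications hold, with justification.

The forward direction fails; the converse holds.

[⇒] This fails: take r = 11. Then 11 ≡ 3 (mod 8), but 11³ = 1331 ≡ 3 (mod 16), not 11.

[⇐] Conversely, the residues r modulo 16 with r³ ≡ 11 (mod 16) are exactly {3}, and each is ≡ 3 (mod 8).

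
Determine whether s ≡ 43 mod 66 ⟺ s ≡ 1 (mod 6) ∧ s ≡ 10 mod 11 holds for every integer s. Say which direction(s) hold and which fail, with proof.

Equivalent; both directions hold.

Forward direction. Suppose s ≡ 43 (mod 66); write s = 66j + 43. Since 6 ∣ 66, reducing mod 6 gives s ≡ 43 ≡ 1 (mod 6); since 11 ∣ 66, reducing mod 11 gives s ≡ 43 ≡ 10 (mod 11).

Converse. If s ≡ 1 (mod 6) and s ≡ 10 (mod 11), then by the Chinese remainder theorem s ≡ 43 (mod 66). This is exactly s ≡ 43 (mod 66).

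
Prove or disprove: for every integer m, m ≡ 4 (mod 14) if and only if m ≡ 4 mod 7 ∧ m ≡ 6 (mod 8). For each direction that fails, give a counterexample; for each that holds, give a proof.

Forward direction. This fails: m = 32 gives 32 ≡ 4 (mod 14) but 32 ≡ 0 (mod 8), so the conjunction on the right does not hold.

Converse. If m ≡ 4 (mod 7) and m ≡ 6 (mod 8), then by the Chinese remainder theorem m ≡ 46 (mod 56). Since 46 ≡ 4 (mod 14) and 14 ∣ 56, we get m ≡ 4 (mod 14).

Only the converse holds.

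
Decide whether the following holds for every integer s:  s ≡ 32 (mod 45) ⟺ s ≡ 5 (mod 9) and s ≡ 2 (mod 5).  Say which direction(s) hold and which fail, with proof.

Equivalent; both directions hold.

Forward direction. Suppose s ≡ 32 (mod 45); write s = 45j + 32. Since 9 ∣ 45, reducing mod 9 gives s ≡ 32 ≡ 5 (mod 9); since 5 ∣ 45, reducing mod 5 gives s ≡ 32 ≡ 2 (mod 5).

Converse. If s ≡ 5 (mod 9) and s ≡ 2 (mod 5), then by the Chinese remainder theorem s ≡ 32 (mod 45). This is exactly s ≡ 32 (mod 45).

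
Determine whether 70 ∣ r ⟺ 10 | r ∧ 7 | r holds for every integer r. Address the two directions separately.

The biconditional holds.

(⟹) If 70 ∣ r, write r = 70q. Since 70 = 7·10, r = 10·(7q), so 10 ∣ r; and since 70 = 10·7, r = 7·(10q), so 7 ∣ r.

(⟸) Suppose 10 ∣ r and 7 ∣ r. Any common multiple of 10 and 7 is a multiple of their lcm; here gcd(10, 7) = 1, so lcm(10, 7) = 10·7 = 70, so 70 ∣ r.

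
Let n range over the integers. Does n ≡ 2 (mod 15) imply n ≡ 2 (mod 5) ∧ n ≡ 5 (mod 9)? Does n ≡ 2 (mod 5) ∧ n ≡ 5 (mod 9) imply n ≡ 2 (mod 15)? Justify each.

(⟹) This fails: n = 17 gives 17 ≡ 2 (mod 15) but 17 ≡ 8 (mod 9), so the conjunction on the right does not hold.

(⟸) Conversely, if n ≡ 2 (mod 5) and n ≡ 5 (mod 9), then by the Chinese remainder theorem n ≡ 32 (mod 45). Since 32 ≡ 2 (mod 15) and 15 ∣ 45, we get n ≡ 2 (mod 15).

The forward direction fails; the converse holds.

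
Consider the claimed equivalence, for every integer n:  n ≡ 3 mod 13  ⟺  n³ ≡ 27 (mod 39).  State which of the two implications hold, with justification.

Both directions fail.

(→) This fails: take n = 16. Then 16 ≡ 3 (mod 13), but 16³ = 4096 ≡ 1 (mod 39), not 27.

(←) This fails: take n = 9. Then 9³ = 729 ≡ 27 (mod 39), yet 9 ≡ 9 (mod 13), not 3.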